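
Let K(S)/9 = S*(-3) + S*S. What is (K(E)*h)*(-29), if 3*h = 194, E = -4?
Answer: -472584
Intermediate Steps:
h = 194/3 (h = (1/3)*194 = 194/3 ≈ 64.667)
K(S) = -27*S + 9*S**2 (K(S) = 9*(S*(-3) + S*S) = 9*(-3*S + S**2) = 9*(S**2 - 3*S) = -27*S + 9*S**2)
(K(E)*h)*(-29) = ((9*(-4)*(-3 - 4))*(194/3))*(-29) = ((9*(-4)*(-7))*(194/3))*(-29) = (252*(194/3))*(-29) = 16296*(-29) = -472584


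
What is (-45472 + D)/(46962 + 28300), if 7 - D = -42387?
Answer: -1539/37631 ≈ -0.040897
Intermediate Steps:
D = 42394 (D = 7 - 1*(-42387) = 7 + 42387 = 42394)
(-45472 + D)/(46962 + 28300) = (-45472 + 42394)/(46962 + 28300) = -3078/75262 = -3078*1/75262 = -1539/37631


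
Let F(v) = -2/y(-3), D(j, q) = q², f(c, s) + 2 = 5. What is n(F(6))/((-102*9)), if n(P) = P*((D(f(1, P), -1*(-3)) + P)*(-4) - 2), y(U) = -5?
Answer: 22/1275 ≈ 0.017255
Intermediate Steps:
f(c, s) = 3 (f(c, s) = -2 + 5 = 3)
F(v) = ⅖ (F(v) = -2/(-5) = -2*(-⅕) = ⅖)
n(P) = P*(-38 - 4*P) (n(P) = P*(((-1*(-3))² + P)*(-4) - 2) = P*((3² + P)*(-4) - 2) = P*((9 + P)*(-4) - 2) = P*((-36 - 4*P) - 2) = P*(-38 - 4*P))
n(F(6))/((-102*9)) = (-2*⅖*(19 + 2*(⅖)))/((-102*9)) = -2*⅖*(19 + ⅘)/(-918) = -2*⅖*99/5*(-1/918) = -396/25*(-1/918) = 22/1275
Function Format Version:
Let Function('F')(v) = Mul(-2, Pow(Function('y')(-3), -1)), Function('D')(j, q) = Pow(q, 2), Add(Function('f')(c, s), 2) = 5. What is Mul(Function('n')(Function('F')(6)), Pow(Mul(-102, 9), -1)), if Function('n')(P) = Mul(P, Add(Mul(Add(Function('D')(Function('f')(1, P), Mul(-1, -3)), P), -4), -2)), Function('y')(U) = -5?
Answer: Rational(22, 1275) ≈ 0.017255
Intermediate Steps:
Function('f')(c, s) = 3 (Function('f')(c, s) = Add(-2, 5) = 3)
Function('F')(v) = Rational(2, 5) (Function('F')(v) = Mul(-2, Pow(-5, -1)) = Mul(-2, Rational(-1, 5)) = Rational(2, 5))
Function('n')(P) = Mul(P, Add(-38, Mul(-4, P))) (Function('n')(P) = Mul(P, Add(Mul(Add(Pow(Mul(-1, -3), 2), P), -4), -2)) = Mul(P, Add(Mul(Add(Pow(3, 2), P), -4), -2)) = Mul(P, Add(Mul(Add(9, P), -4), -2)) = Mul(P, Add(Add(-36, Mul(-4, P)), -2)) = Mul(P, Add(-38, Mul(-4, P))))
Mul(Function('n')(Function('F')(6)), Pow(Mul(-102, 9), -1)) = Mul(Mul(-2, Rational(2, 5), Add(19, Mul(2, Rational(2, 5)))), Pow(Mul(-102, 9), -1)) = Mul(Mul(-2, Rational(2, 5), Add(19, Rational(4, 5))), Pow(-918, -1)) = Mul(Mul(-2, Rational(2, 5), Rational(99, 5)), Rational(-1, 918)) = Mul(Rational(-396, 25), Rational(-1, 918)) = Rational(22, 1275)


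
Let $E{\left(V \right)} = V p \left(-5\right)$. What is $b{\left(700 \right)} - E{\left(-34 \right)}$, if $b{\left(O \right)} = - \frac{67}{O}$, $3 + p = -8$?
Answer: $\frac{1308933}{700} \approx 1869.9$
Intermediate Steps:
$p = -11$ ($p = -3 - 8 = -11$)
$E{\left(V \right)} = 55 V$ ($E{\left(V \right)} = V \left(-11\right) \left(-5\right) = - 11 V \left(-5\right) = 55 V$)
$b{\left(700 \right)} - E{\left(-34 \right)} = - \frac{67}{700} - 55 \left(-34\right) = \left(-67\right) \frac{1}{700} - -1870 = - \frac{67}{700} + 1870 = \frac{1308933}{700}$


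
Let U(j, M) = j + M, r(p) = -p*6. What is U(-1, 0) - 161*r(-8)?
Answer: -7729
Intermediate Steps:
r(p) = -6*p
U(j, M) = M + j
U(-1, 0) - 161*r(-8) = (0 - 1) - (-966)*(-8) = -1 - 161*48 = -1 - 7728 = -7729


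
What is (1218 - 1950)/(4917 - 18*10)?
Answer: -244/1579 ≈ -0.15453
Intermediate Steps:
(1218 - 1950)/(4917 - 18*10) = -732/(4917 - 180) = -732/4737 = -732*1/4737 = -244/1579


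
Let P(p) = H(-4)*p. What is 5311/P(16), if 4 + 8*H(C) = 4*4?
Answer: 5311/24 ≈ 221.29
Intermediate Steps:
H(C) = 3/2 (H(C) = -½ + (4*4)/8 = -½ + (⅛)*16 = -½ + 2 = 3/2)
P(p) = 3*p/2
5311/P(16) = 5311/(((3/2)*16)) = 5311/24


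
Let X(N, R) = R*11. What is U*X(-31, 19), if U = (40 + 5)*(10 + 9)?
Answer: 178695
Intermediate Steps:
X(N, R) = 11*R
U = 855 (U = 45*19 = 855)
U*X(-31, 19) = 855*(11*19) = 855*209 = 178695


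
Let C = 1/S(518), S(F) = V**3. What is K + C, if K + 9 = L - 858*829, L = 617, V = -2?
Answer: -5685393/8 ≈ -7.1067e+5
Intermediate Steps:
S(F) = -8 (S(F) = (-2)**3 = -8)
C = -1/8 (C = 1/(-8) = -1/8 ≈ -0.12500)
K = -710674 (K = -9 + (617 - 858*829) = -9 + (617 - 711282) = -9 - 710665 = -710674)
K + C = -710674 - 1/8 = -5685393/8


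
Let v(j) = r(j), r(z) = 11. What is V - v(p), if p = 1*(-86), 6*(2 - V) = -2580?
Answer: 421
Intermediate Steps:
V = 432 (V = 2 - ⅙*(-2580) = 2 + 430 = 432)
p = -86
v(j) = 11
V - v(p) = 432 - 1*11 = 432 - 11 = 421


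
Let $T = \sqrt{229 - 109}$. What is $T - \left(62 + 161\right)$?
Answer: $-223 + 2 \sqrt{30} \approx -212.05$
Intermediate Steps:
$T = 2 \sqrt{30}$ ($T = \sqrt{229 - 109} = \sqrt{120} = 2 \sqrt{30} \approx 10.954$)
$T - \left(62 + 161\right) = 2 \sqrt{30} - \left(62 + 161\right) = 2 \sqrt{30} - 223 = -223 + 2 \sqrt{30}$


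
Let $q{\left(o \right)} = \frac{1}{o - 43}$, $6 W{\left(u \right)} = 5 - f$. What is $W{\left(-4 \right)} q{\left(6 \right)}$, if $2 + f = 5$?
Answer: $- \frac{1}{111} \approx -0.009009$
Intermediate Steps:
$f = 3$ ($f = -2 + 5 = 3$)
$W{\left(u \right)} = \frac{1}{3}$ ($W{\left(u \right)} = \frac{5 - 3}{6} = \frac{1}{6} \cdot 2 = \frac{1}{3}$)
$q{\left(o \right)} = \frac{1}{-43 + o}$
$W{\left(-4 \right)} q{\left(6 \right)} = \frac{1}{3 \left(-43 + 6\right)} = \frac{1}{3 \left(-37\right)} = \frac{1}{3} \left(- \frac{1}{37}\right) = - \frac{1}{111}$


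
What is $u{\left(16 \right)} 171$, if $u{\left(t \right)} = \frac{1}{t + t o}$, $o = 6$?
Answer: $\frac{171}{112} \approx 1.5268$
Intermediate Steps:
$u{\left(t \right)} = \frac{1}{7 t}$ ($u{\left(t \right)} = \frac{1}{t + t 6} = \frac{1}{t + 6 t} = \frac{1}{7 t}$)
$u{\left(16 \right)} 171 = \frac{1}{7 \cdot 16} \cdot 171 = \frac{1}{7} \cdot \frac{1}{16} \cdot 171 = \frac{1}{112} \cdot 171 = \frac{171}{112}$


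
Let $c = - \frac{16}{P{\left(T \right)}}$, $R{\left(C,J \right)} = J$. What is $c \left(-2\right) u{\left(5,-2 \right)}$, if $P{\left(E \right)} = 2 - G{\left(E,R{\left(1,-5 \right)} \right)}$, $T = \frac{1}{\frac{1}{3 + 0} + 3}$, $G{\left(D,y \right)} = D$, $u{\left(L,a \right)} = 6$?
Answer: $\frac{1920}{17} \approx 112.94$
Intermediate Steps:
$T = \frac{3}{10}$ ($T = \frac{1}{\frac{1}{3} + 3} = \frac{1}{\frac{10}{3}} = \frac{3}{10} \approx 0.3$)
$P{\left(E \right)} = 2 - E$
$c = - \frac{160}{17}$ ($c = - \frac{16}{2 - \frac{3}{10}} = - \frac{16}{\frac{17}{10}} = \left(-16\right) \frac{10}{17} = - \frac{160}{17} \approx -9.4118$)
$c \left(-2\right) u{\left(5,-2 \right)} = \left(- \frac{160}{17}\right) \left(-2\right) 6 = \frac{320}{17} \cdot 6 = \frac{1920}{17}$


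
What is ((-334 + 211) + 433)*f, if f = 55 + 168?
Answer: 69130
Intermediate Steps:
f = 223
((-334 + 211) + 433)*f = ((-334 + 211) + 433)*223 = (-123 + 433)*223 = 310*223 = 69130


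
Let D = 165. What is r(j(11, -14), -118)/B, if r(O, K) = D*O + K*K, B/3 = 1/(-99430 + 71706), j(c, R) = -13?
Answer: -326560996/3 ≈ -1.0885e+8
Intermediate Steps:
B = -3/27724 (B = 3/(-99430 + 71706) = 3/(-27724) = 3*(-1/27724) = -3/27724 ≈ -0.00010821)
r(O, K) = K² + 165*O (r(O, K) = 165*O + K*K = 165*O + K² = K² + 165*O)
r(j(11, -14), -118)/B = ((-118)² + 165*(-13))/(-3/27724) = (13924 - 2145)*(-27724/3) = 11779*(-27724/3) = -326560996/3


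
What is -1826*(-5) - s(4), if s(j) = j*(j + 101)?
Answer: 8710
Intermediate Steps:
s(j) = j*(101 + j)
-1826*(-5) - s(4) = -1826*(-5) - 4*(101 + 4) = 9130 - 4*105 = 9130 - 1*420 = 9130 - 420 = 8710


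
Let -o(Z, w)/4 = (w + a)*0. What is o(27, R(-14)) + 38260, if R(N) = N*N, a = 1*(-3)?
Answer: 38260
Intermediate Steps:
a = -3
R(N) = N**2
o(Z, w) = 0 (o(Z, w) = -4*(w - 3)*0 = -4*(-3 + w)*0 = -4*0 = 0)
o(27, R(-14)) + 38260 = 0 + 38260 = 38260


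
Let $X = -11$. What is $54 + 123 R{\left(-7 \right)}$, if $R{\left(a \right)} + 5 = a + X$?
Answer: $-2775$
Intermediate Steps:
$R{\left(a \right)} = -16 + a$ ($R{\left(a \right)} = -5 + \left(a - 11\right) = -5 + \left(-11 + a\right) = -16 + a$)
$54 + 123 R{\left(-7 \right)} = 54 + 123 \left(-16 - 7\right) = 54 + 123 \left(-23\right) = 54 - 2829 = -2775$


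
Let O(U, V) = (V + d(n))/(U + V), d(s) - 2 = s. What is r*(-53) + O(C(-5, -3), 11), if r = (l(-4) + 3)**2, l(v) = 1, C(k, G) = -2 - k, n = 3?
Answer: -5928/7 ≈ -846.86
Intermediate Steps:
d(s) = 2 + s
r = 16 (r = (1 + 3)**2 = 4**2 = 16)
O(U, V) = (5 + V)/(U + V) (O(U, V) = (V + (2 + 3))/(U + V) = (V + 5)/(U + V) = (5 + V)/(U + V))
r*(-53) + O(C(-5, -3), 11) = 16*(-53) + (5 + 11)/((-2 - 1*(-5)) + 11) = -848 + 16/((-2 + 5) + 11) = -848 + 16/(3 + 11) = -848 + 16/14 = -848 + (1/14)*16 = -848 + 8/7 = -5928/7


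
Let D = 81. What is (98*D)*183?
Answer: 1452654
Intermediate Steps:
(98*D)*183 = (98*81)*183 = 7938*183 = 1452654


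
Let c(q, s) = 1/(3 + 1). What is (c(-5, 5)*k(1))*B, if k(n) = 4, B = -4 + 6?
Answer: 2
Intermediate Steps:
B = 2
c(q, s) = ¼ (c(q, s) = 1/4 = ¼)
(c(-5, 5)*k(1))*B = ((¼)*4)*2 = 1*2 = 2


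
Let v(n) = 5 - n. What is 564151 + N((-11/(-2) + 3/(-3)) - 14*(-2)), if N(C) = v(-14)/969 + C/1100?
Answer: 12659549543/22440 ≈ 5.6415e+5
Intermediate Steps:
N(C) = 1/51 + C/1100 (N(C) = (5 - 1*(-14))/969 + C/1100 = (5 + 14)*(1/969) + C*(1/1100) = 19*(1/969) + C/1100 = 1/51 + C/1100)
564151 + N((-11/(-2) + 3/(-3)) - 14*(-2)) = 564151 + (1/51 + ((-11/(-2) + 3/(-3)) - 14*(-2))/1100) = 564151 + (1/51 + ((-11*(-½) + 3*(-⅓)) + 28)/1100) = 564151 + (1/51 + ((11/2 - 1) + 28)/1100) = 564151 + (1/51 + (9/2 + 28)/1100) = 564151 + (1/51 + (1/1100)*(65/2)) = 564151 + (1/51 + 13/440) = 564151 + 1103/22440 = 12659549543/22440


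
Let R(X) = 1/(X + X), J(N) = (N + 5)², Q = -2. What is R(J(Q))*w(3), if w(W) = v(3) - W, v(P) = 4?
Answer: 1/18 ≈ 0.055556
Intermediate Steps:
J(N) = (5 + N)²
w(W) = 4 - W
R(X) = 1/(2*X)
R(J(Q))*w(3) = (1/(2*((5 - 2)²)))*(4 - 1*3) = (1/(2*(3²)))*(4 - 3) = ((½)/9)*1 = ((½)*(⅑))*1 = (1/18)*1 = 1/18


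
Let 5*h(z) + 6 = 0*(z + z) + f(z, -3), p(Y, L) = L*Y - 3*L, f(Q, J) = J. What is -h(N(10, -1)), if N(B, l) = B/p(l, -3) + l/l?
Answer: 9/5 ≈ 1.8000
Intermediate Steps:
p(Y, L) = -3*L + L*Y
N(B, l) = 1 + B/(9 - 3*l) (N(B, l) = B/((-3*(-3 + l))) + l/l = B/(9 - 3*l) + 1 = 1 + B/(9 - 3*l))
h(z) = -9/5 (h(z) = -6/5 + (0*(z + z) - 3)/5 = -6/5 + (0*(2*z) - 3)/5 = -6/5 + (0 - 3)/5 = -6/5 + (⅕)*(-3) = -6/5 - ⅗ = -9/5)
-h(N(10, -1)) = -1*(-9/5) = 9/5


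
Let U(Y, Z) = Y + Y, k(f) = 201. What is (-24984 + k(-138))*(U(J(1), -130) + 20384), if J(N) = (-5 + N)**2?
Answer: -505969728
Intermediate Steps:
U(Y, Z) = 2*Y
(-24984 + k(-138))*(U(J(1), -130) + 20384) = (-24984 + 201)*(2*(-5 + 1)**2 + 20384) = -24783*(2*(-4)**2 + 20384) = -24783*(2*16 + 20384) = -24783*(32 + 20384) = -24783*20416 = -505969728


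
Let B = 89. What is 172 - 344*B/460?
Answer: 12126/115 ≈ 105.44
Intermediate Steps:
172 - 344*B/460 = 172 - 30616/460 = 172 - 344*89/460 = 172 - 7654/115 = 12126/115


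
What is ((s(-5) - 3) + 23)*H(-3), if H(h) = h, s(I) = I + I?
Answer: -30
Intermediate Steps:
s(I) = 2*I
((s(-5) - 3) + 23)*H(-3) = ((2*(-5) - 3) + 23)*(-3) = ((-10 - 3) + 23)*(-3) = (-13 + 23)*(-3) = 10*(-3) = -30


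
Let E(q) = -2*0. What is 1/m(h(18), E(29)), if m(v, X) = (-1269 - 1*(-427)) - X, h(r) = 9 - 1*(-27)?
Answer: -1/842 ≈ -0.0011876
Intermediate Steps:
h(r) = 36 (h(r) = 9 + 27 = 36)
E(q) = 0
m(v, X) = -842 - X (m(v, X) = (-1269 + 427) - X = -842 - X)
1/m(h(18), E(29)) = 1/(-842 - 1*0) = 1/(-842 + 0) = 1/(-842) = -1/842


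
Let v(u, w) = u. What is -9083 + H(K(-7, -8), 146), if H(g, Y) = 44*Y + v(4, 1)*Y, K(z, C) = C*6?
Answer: -2075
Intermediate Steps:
K(z, C) = 6*C
H(g, Y) = 48*Y (H(g, Y) = 44*Y + 4*Y = 48*Y)
-9083 + H(K(-7, -8), 146) = -9083 + 48*146 = -9083 + 7008 = -2075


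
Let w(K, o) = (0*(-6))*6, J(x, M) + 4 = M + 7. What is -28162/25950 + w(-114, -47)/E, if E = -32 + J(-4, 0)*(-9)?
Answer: -14081/12975 ≈ -1.0852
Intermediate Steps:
J(x, M) = 3 + M (J(x, M) = -4 + (M + 7) = -4 + (7 + M) = 3 + M)
w(K, o) = 0 (w(K, o) = 0*6 = 0)
E = -59 (E = -32 + (3 + 0)*(-9) = -32 + 3*(-9) = -32 - 27 = -59)
-28162/25950 + w(-114, -47)/E = -28162/25950 + 0/(-59) = -28162*1/25950 + 0*(-1/59) = -14081/12975 + 0 = -14081/12975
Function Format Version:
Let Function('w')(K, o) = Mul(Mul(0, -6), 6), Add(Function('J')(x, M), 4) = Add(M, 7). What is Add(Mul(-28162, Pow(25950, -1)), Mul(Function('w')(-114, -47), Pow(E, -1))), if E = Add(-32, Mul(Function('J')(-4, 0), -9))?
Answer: Rational(-14081, 12975) ≈ -1.0852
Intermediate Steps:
Function('J')(x, M) = Add(3, M) (Function('J')(x, M) = Add(-4, Add(M, 7)) = Add(-4, Add(7, M)) = Add(3, M))
Function('w')(K, o) = 0 (Function('w')(K, o) = Mul(0, 6) = 0)
E = -59 (E = Add(-32, Mul(Add(3, 0), -9)) = Add(-32, Mul(3, -9)) = Add(-32, -27) = -59)
Add(Mul(-28162, Pow(25950, -1)), Mul(Function('w')(-114, -47), Pow(E, -1))) = Add(Mul(-28162, Pow(25950, -1)), Mul(0, Pow(-59, -1))) = Add(Mul(-28162, Rational(1, 25950)), Mul(0, Rational(-1, 59))) = Add(Rational(-14081, 12975), 0) = Rational(-14081, 12975)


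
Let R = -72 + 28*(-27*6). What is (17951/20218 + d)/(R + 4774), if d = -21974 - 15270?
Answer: -752981241/3356188 ≈ -224.36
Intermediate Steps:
d = -37244
R = -4608 (R = -72 + 28*(-162) = -72 - 4536 = -4608)
(17951/20218 + d)/(R + 4774) = (17951/20218 - 37244)/(-4608 + 4774) = (17951*(1/20218) - 37244)/166 = (17951/20218 - 37244)*(1/166) = -752981241/20218*1/166 = -752981241/3356188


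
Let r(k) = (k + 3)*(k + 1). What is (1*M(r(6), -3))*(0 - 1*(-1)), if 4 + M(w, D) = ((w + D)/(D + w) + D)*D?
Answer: 2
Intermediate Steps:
r(k) = (1 + k)*(3 + k) (r(k) = (3 + k)*(1 + k) = (1 + k)*(3 + k))
M(w, D) = -4 + D*(1 + D) (M(w, D) = -4 + ((w + D)/(D + w) + D)*D = -4 + ((D + w)/(D + w) + D)*D = -4 + (1 + D)*D = -4 + D*(1 + D))
(1*M(r(6), -3))*(0 - 1*(-1)) = (1*(-4 - 3 + (-3)²))*(0 - 1*(-1)) = (1*(-4 - 3 + 9))*(0 + 1) = (1*2)*1 = 2*1 = 2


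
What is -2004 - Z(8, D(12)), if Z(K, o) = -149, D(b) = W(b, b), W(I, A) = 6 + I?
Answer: -1855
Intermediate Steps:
D(b) = 6 + b
-2004 - Z(8, D(12)) = -2004 - 1*(-149) = -2004 + 149 = -1855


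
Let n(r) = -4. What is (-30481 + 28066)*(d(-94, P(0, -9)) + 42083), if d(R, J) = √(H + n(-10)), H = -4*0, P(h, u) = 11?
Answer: -101630445 - 4830*I ≈ -1.0163e+8 - 4830.0*I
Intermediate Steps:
H = 0
d(R, J) = 2*I (d(R, J) = √(0 - 4) = √(-4) = 2*I)
(-30481 + 28066)*(d(-94, P(0, -9)) + 42083) = (-30481 + 28066)*(2*I + 42083) = -2415*(42083 + 2*I) = -101630445 - 4830*I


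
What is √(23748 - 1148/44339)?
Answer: 4*√2917953536171/44339 ≈ 154.10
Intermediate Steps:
√(23748 - 1148/44339) = √(1052961424/44339) = 4*√2917953536171/44339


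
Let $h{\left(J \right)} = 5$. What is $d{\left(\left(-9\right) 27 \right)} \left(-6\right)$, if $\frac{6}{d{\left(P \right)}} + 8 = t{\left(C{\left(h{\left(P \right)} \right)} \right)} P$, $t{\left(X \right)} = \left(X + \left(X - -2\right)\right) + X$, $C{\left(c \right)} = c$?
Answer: $\frac{36}{4139} \approx 0.0086977$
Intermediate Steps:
$t{\left(X \right)} = 2 + 3 X$ ($t{\left(X \right)} = \left(X + \left(X + 2\right)\right) + X = \left(X + \left(2 + X\right)\right) + X = \left(2 + 2 X\right) + X = 2 + 3 X$)
$d{\left(P \right)} = \frac{6}{-8 + 17 P}$ ($d{\left(P \right)} = \frac{6}{-8 + \left(2 + 3 \cdot 5\right) P} = \frac{6}{-8 + \left(2 + 15\right) P} = \frac{6}{-8 + 17 P}$)
$d{\left(\left(-9\right) 27 \right)} \left(-6\right) = \frac{6}{-8 + 17 \left(\left(-9\right) 27\right)} \left(-6\right) = \frac{6}{-8 + 17 \left(-243\right)} \left(-6\right) = \frac{6}{-8 - 4131} \left(-6\right) = \frac{6}{-4139} \left(-6\right) = 6 \left(- \frac{1}{4139}\right) \left(-6\right) = \left(- \frac{6}{4139}\right) \left(-6\right) = \frac{36}{4139}$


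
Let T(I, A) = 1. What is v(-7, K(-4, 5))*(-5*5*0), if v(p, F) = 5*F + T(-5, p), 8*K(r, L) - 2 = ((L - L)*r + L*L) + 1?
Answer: 0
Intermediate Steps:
K(r, L) = 3/8 + L²/8 (K(r, L) = ¼ + (((L - L)*r + L*L) + 1)/8 = ¼ + ((0*r + L²) + 1)/8 = ¼ + ((0 + L²) + 1)/8 = ¼ + (L² + 1)/8 = ¼ + (1 + L²)/8 = ¼ + (⅛ + L²/8) = 3/8 + L²/8)
v(p, F) = 1 + 5*F (v(p, F) = 5*F + 1 = 1 + 5*F)
v(-7, K(-4, 5))*(-5*5*0) = (1 + 5*(3/8 + (⅛)*5²))*(-5*5*0) = (1 + 5*(3/8 + (⅛)*25))*(-25*0) = (1 + 5*(3/8 + 25/8))*0 = (1 + 5*(7/2))*0 = (1 + 35/2)*0 = (37/2)*0 = 0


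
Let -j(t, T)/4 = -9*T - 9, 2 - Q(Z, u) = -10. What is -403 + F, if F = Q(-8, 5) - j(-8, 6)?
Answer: -643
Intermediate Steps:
Q(Z, u) = 12 (Q(Z, u) = 2 - 1*(-10) = 2 + 10 = 12)
j(t, T) = 36 + 36*T (j(t, T) = -4*(-9*T - 9) = -4*(-9 - 9*T) = 36 + 36*T)
F = -240 (F = 12 - (36 + 36*6) = 12 - (36 + 216) = 12 - 1*252 = 12 - 252 = -240)
-403 + F = -403 - 240 = -643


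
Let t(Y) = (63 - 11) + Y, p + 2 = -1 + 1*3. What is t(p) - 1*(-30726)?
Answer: 30778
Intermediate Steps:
p = 0 (p = -2 + (-1 + 1*3) = -2 + (-1 + 3) = -2 + 2 = 0)
t(Y) = 52 + Y
t(p) - 1*(-30726) = (52 + 0) - 1*(-30726) = 52 + 30726 = 30778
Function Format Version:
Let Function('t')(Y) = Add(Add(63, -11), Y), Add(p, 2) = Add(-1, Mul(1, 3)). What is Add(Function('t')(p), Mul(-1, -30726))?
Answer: 30778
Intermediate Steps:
p = 0 (p = Add(-2, Add(-1, Mul(1, 3))) = Add(-2, Add(-1, 3)) = Add(-2, 2) = 0)
Function('t')(Y) = Add(52, Y)
Add(Function('t')(p), Mul(-1, -30726)) = Add(Add(52, 0), Mul(-1, -30726)) = Add(52, 30726) = 30778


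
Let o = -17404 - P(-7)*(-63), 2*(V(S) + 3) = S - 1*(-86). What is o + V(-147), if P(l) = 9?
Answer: -33741/2 ≈ -16871.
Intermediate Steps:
V(S) = 40 + S/2 (V(S) = -3 + (S - 1*(-86))/2 = -3 + (S + 86)/2 = -3 + (86 + S)/2 = -3 + (43 + S/2) = 40 + S/2)
o = -16837 (o = -17404 - 9*(-63) = -17404 - 1*(-567) = -17404 + 567 = -16837)
o + V(-147) = -16837 + (40 + (1/2)*(-147)) = -16837 + (40 - 147/2) = -16837 - 67/2 = -33741/2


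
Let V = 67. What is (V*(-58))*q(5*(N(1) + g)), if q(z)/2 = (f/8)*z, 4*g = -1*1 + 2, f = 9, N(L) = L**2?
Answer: -437175/8 ≈ -54647.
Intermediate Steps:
g = 1/4 (g = (-1*1 + 2)/4 = (-1 + 2)/4 = (1/4)*1 = 1/4 ≈ 0.25000)
q(z) = 9*z/4 (q(z) = 2*((9/8)*z) = 2*((9*(1/8))*z) = 2*(9*z/8) = 9*z/4)
(V*(-58))*q(5*(N(1) + g)) = (67*(-58))*(9*(5*(1**2 + 1/4))/4) = -17487*5*(1 + 1/4)/2 = -17487*5*(5/4)/2 = -17487*25/(2*4) = -3886*225/16 = -437175/8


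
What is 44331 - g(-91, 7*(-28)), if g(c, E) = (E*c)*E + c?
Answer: 3540278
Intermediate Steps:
g(c, E) = c + c*E**2 (g(c, E) = c*E**2 + c = c + c*E**2)
44331 - g(-91, 7*(-28)) = 44331 - (-91)*(1 + (7*(-28))**2) = 44331 - (-91)*(1 + (-196)**2) = 44331 - (-91)*(1 + 38416) = 44331 - (-91)*38417 = 44331 - 1*(-3495947) = 44331 + 3495947 = 3540278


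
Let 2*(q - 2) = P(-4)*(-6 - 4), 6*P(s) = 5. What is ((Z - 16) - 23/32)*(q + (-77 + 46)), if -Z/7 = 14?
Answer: 730529/192 ≈ 3804.8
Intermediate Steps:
Z = -98 (Z = -7*14 = -98)
P(s) = ⅚ (P(s) = (⅙)*5 = ⅚)
q = -13/6 (q = 2 + (5*(-6 - 4)/6)/2 = 2 + ((⅚)*(-10))/2 = 2 + (½)*(-25/3) = 2 - 25/6 = -13/6 ≈ -2.1667)
((Z - 16) - 23/32)*(q + (-77 + 46)) = ((-98 - 16) - 23/32)*(-13/6 + (-77 + 46)) = (-114 - 23*1/32)*(-13/6 - 31) = (-114 - 23/32)*(-199/6) = -3671/32*(-199/6) = 730529/192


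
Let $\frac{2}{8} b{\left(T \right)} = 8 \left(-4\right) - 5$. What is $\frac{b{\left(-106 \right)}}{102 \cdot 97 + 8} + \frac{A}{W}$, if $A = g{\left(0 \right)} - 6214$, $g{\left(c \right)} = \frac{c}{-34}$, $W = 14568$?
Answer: $- \frac{15921773}{36063084} \approx -0.4415$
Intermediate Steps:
$g{\left(c \right)} = - \frac{c}{34}$ ($g{\left(c \right)} = c \left(- \frac{1}{34}\right) = - \frac{c}{34}$)
$A = -6214$ ($A = \left(- \frac{1}{34}\right) 0 - 6214 = 0 - 6214 = -6214$)
$b{\left(T \right)} = -148$ ($b{\left(T \right)} = 4 \left(8 \left(-4\right) - 5\right) = 4 \left(-32 - 5\right) = 4 \left(-37\right) = -148$)
$\frac{b{\left(-106 \right)}}{102 \cdot 97 + 8} + \frac{A}{W} = - \frac{148}{102 \cdot 97 + 8} - \frac{6214}{14568} = - \frac{148}{9894 + 8} - \frac{3107}{7284} = - \frac{148}{9902} - \frac{3107}{7284} = \left(-148\right) \frac{1}{9902} - \frac{3107}{7284} = - \frac{74}{4951} - \frac{3107}{7284} = - \frac{15921773}{36063084}$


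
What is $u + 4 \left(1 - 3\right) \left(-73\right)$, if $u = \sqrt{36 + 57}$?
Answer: $584 + \sqrt{93} \approx 593.64$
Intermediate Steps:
$u = \sqrt{93} \approx 9.6436$
$u + 4 \left(1 - 3\right) \left(-73\right) = \sqrt{93} + 4 \left(1 - 3\right) \left(-73\right) = \sqrt{93} + 4 \left(-2\right) \left(-73\right) = \sqrt{93} - -584 = \sqrt{93} + 584 = 584 + \sqrt{93}$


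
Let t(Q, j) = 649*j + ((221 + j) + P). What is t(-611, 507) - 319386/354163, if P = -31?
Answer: 116781388234/354163 ≈ 3.2974e+5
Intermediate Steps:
t(Q, j) = 190 + 650*j (t(Q, j) = 649*j + ((221 + j) - 31) = 649*j + (190 + j) = 190 + 650*j)
t(-611, 507) - 319386/354163 = (190 + 650*507) - 319386/354163 = (190 + 329550) - 319386/354163 = 329740 - 1*319386/354163 = 329740 - 319386/354163 = 116781388234/354163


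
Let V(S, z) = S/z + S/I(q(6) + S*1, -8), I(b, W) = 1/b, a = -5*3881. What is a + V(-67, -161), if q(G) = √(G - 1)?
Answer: -2401409/161 - 67*√5 ≈ -15065.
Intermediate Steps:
q(G) = √(-1 + G)
a = -19405
V(S, z) = S/z + S*(S + √5) (V(S, z) = S/z + S/(1/(√(-1 + 6) + S*1)) = S/z + S/(1/(√5 + S)) = S/z + S/(1/(S + √5)) = S/z + S*(S + √5))
a + V(-67, -161) = -19405 - 67*(1 - 161*(-67 + √5))/(-161) = -19405 - 67*(-1/161)*(1 + (10787 - 161*√5)) = -19405 - 67*(-1/161)*(10788 - 161*√5) = -19405 + (722796/161 - 67*√5) = -2401409/161 - 67*√5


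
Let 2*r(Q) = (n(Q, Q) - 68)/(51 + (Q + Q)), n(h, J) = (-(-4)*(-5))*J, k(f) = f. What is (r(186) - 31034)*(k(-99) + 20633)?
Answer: -269596553384/423 ≈ -6.3734e+8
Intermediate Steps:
n(h, J) = -20*J (n(h, J) = (-2*10)*J = -20*J)
r(Q) = (-68 - 20*Q)/(2*(51 + 2*Q)) (r(Q) = ((-20*Q - 68)/(51 + (Q + Q)))/2 = ((-68 - 20*Q)/(51 + 2*Q))/2 = (-68 - 20*Q)/(2*(51 + 2*Q)))
(r(186) - 31034)*(k(-99) + 20633) = (2*(-17 - 5*186)/(51 + 2*186) - 31034)*(-99 + 20633) = (2*(-17 - 930)/(51 + 372) - 31034)*20534 = (2*(-947)/423 - 31034)*20534 = (2*(1/423)*(-947) - 31034)*20534 = (-1894/423 - 31034)*20534 = -13129276/423*20534 = -269596553384/423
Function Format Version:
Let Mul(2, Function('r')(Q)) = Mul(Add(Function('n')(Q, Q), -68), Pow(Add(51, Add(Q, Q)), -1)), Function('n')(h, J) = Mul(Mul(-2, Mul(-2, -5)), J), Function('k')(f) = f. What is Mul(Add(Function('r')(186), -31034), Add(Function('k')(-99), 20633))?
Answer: Rational(-269596553384, 423) ≈ -6.3734e+8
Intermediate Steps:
Function('n')(h, J) = Mul(-20, J) (Function('n')(h, J) = Mul(Mul(-2, 10), J) = Mul(-20, J))
Function('r')(Q) = Mul(Rational(1, 2), Pow(Add(51, Mul(2, Q)), -1), Add(-68, Mul(-20, Q))) (Function('r')(Q) = Mul(Rational(1, 2), Mul(Add(Mul(-20, Q), -68), Pow(Add(51, Add(Q, Q)), -1))) = Mul(Rational(1, 2), Mul(Add(-68, Mul(-20, Q)), Pow(Add(51, Mul(2, Q)), -1))) = Mul(Rational(1, 2), Mul(Pow(Add(51, Mul(2, Q)), -1), Add(-68, Mul(-20, Q)))) = Mul(Rational(1, 2), Pow(Add(51, Mul(2, Q)), -1), Add(-68, Mul(-20, Q))))
Mul(Add(Function('r')(186), -31034), Add(Function('k')(-99), 20633)) = Mul(Add(Mul(2, Pow(Add(51, Mul(2, 186)), -1), Add(-17, Mul(-5, 186))), -31034), Add(-99, 20633)) = Mul(Add(Mul(2, Pow(Add(51, 372), -1), Add(-17, -930)), -31034), 20534) = Mul(Add(Mul(2, Pow(423, -1), -947), -31034), 20534) = Mul(Add(Mul(2, Rational(1, 423), -947), -31034), 20534) = Mul(Add(Rational(-1894, 423), -31034), 20534) = Mul(Rational(-13129276, 423), 20534) = Rational(-269596553384, 423)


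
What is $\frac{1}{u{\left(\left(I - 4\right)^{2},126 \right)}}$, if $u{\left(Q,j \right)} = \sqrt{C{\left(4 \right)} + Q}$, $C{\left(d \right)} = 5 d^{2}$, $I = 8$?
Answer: $\frac{\sqrt{6}}{24} \approx 0.10206$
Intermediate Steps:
$u{\left(Q,j \right)} = \sqrt{80 + Q}$ ($u{\left(Q,j \right)} = \sqrt{5 \cdot 4^{2} + Q} = \sqrt{5 \cdot 16 + Q} = \sqrt{80 + Q}$)
$\frac{1}{u{\left(\left(I - 4\right)^{2},126 \right)}} = \frac{1}{\sqrt{80 + \left(8 - 4\right)^{2}}} = \frac{1}{\sqrt{80 + 4^{2}}} = \frac{1}{\sqrt{80 + 16}} = \frac{1}{\sqrt{96}} = \frac{1}{4 \sqrt{6}} = \frac{\sqrt{6}}{24}$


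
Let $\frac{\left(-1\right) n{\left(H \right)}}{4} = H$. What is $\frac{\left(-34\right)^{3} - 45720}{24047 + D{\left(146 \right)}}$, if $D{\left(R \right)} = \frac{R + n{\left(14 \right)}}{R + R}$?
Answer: $- \frac{12413504}{3510907} \approx -3.5357$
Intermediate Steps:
$n{\left(H \right)} = - 4 H$
$D{\left(R \right)} = \frac{-56 + R}{2 R}$ ($D{\left(R \right)} = \frac{R - 56}{R + R} = \frac{R - 56}{2 R} = \left(-56 + R\right) \frac{1}{2 R} = \frac{-56 + R}{2 R}$)
$\frac{\left(-34\right)^{3} - 45720}{24047 + D{\left(146 \right)}} = \frac{\left(-34\right)^{3} - 45720}{24047 + \frac{-56 + 146}{2 \cdot 146}} = \frac{-39304 - 45720}{24047 + \frac{1}{2} \cdot \frac{1}{146} \cdot 90} = - \frac{85024}{24047 + \frac{45}{146}} = - \frac{85024}{\frac{3510907}{146}} = \left(-85024\right) \frac{146}{3510907} = - \frac{12413504}{3510907}$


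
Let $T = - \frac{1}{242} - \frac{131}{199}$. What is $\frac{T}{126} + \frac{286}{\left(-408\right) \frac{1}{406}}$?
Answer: $- \frac{29358092539}{103154436} \approx -284.6$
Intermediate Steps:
$T = - \frac{31901}{48158}$ ($T = \left(-1\right) \frac{1}{242} - \frac{131}{199} = - \frac{1}{242} - \frac{131}{199} = - \frac{31901}{48158} \approx -0.66242$)
$\frac{T}{126} + \frac{286}{\left(-408\right) \frac{1}{406}} = - \frac{31901}{48158 \cdot 126} + \frac{286}{\left(-408\right) \frac{1}{406}} = \left(- \frac{31901}{48158}\right) \frac{1}{126} + \frac{286}{\left(-408\right) \frac{1}{406}} = - \frac{31901}{6067908} + \frac{286}{- \frac{204}{203}} = - \frac{31901}{6067908} + 286 \left(- \frac{203}{204}\right) = - \frac{31901}{6067908} - \frac{29029}{102} = - \frac{29358092539}{103154436}$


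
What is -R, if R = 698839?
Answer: -698839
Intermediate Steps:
-R = -1*698839 = -698839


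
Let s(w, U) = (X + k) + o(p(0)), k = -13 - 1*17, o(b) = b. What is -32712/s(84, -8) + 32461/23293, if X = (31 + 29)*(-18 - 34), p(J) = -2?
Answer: 108034711/9177442 ≈ 11.772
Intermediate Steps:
X = -3120 (X = 60*(-52) = -3120)
k = -30 (k = -13 - 17 = -30)
s(w, U) = -3152 (s(w, U) = (-3120 - 30) - 2 = -3150 - 2 = -3152)
-32712/s(84, -8) + 32461/23293 = -32712/(-3152) + 32461/23293 = -32712*(-1/3152) + 32461*(1/23293) = 4089/394 + 32461/23293 = 108034711/9177442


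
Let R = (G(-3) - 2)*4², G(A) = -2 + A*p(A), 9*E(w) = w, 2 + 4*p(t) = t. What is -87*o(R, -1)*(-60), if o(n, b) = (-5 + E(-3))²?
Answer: 148480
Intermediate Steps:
p(t) = -½ + t/4
E(w) = w/9
G(A) = -2 + A*(-½ + A/4)
R = -4 (R = ((-2 + (¼)*(-3)*(-2 - 3)) - 2)*4² = ((-2 + (¼)*(-3)*(-5)) - 2)*16 = ((-2 + 15/4) - 2)*16 = (7/4 - 2)*16 = -¼*16 = -4)
o(n, b) = 256/9 (o(n, b) = (-5 + (⅑)*(-3))² = (-5 - ⅓)² = (-16/3)² = 256/9)
-87*o(R, -1)*(-60) = -87*256/9*(-60) = -7424/3*(-60) = 148480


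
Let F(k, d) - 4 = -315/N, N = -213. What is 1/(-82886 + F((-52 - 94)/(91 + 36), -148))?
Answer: -71/5884517 ≈ -1.2066e-5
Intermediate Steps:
F(k, d) = 389/71 (F(k, d) = 4 - 315/(-213) = 4 - 315*(-1/213) = 4 + 105/71 = 389/71)
1/(-82886 + F((-52 - 94)/(91 + 36), -148)) = 1/(-82886 + 389/71) = 1/(-5884517/71) = -71/5884517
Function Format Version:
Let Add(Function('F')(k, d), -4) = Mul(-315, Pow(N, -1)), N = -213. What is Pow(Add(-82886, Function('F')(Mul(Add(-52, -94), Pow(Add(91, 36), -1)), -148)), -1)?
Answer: Rational(-71, 5884517) ≈ -1.2066e-5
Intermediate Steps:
Function('F')(k, d) = Rational(389, 71) (Function('F')(k, d) = Add(4, Mul(-315, Pow(-213, -1))) = Add(4, Mul(-315, Rational(-1, 213))) = Add(4, Rational(105, 71)) = Rational(389, 71))
Pow(Add(-82886, Function('F')(Mul(Add(-52, -94), Pow(Add(91, 36), -1)), -148)), -1) = Pow(Add(-82886, Rational(389, 71)), -1) = Pow(Rational(-5884517, 71), -1) = Rational(-71, 5884517)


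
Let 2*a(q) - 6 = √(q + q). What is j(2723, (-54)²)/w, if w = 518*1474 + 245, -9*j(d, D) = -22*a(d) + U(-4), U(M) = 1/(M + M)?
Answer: 529/54991944 + 11*√5446/6873993 ≈ 0.00012771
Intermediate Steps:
a(q) = 3 + √2*√q/2 (a(q) = 3 + √(q + q)/2 = 3 + √(2*q)/2 = 3 + (√2*√q)/2 = 3 + √2*√q/2)
U(M) = 1/(2*M)
j(d, D) = 529/72 + 11*√2*√d/9 (j(d, D) = -(-22*(3 + √2*√d/2) + (½)/(-4))/9 = -((-66 - 11*√2*√d) + (½)*(-¼))/9 = -((-66 - 11*√2*√d) - ⅛)/9 = -(-529/8 - 11*√2*√d)/9 = 529/72 + 11*√2*√d/9)
w = 763777 (w = 763532 + 245 = 763777)
j(2723, (-54)²)/w = (529/72 + 11*√2*√2723/9)/763777 = (529/72 + 11*√5446/9)*(1/763777) = 529/54991944 + 11*√5446/6873993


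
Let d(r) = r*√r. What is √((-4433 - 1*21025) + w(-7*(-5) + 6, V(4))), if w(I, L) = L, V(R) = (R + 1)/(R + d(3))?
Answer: √(-101827 - 76374*√3)/√(4 + 3*√3) ≈ 159.55*I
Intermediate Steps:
d(r) = r^(3/2)
V(R) = (1 + R)/(R + 3*√3) (V(R) = (R + 1)/(R + 3^(3/2)) = (1 + R)/(R + 3*√3))
√((-4433 - 1*21025) + w(-7*(-5) + 6, V(4))) = √((-4433 - 1*21025) + (1 + 4)/(4 + 3*√3)) = √((-4433 - 21025) + 5/(4 + 3*√3)) = √(-25458 + 5/(4 + 3*√3))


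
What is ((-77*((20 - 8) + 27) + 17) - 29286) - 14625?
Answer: -46897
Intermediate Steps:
((-77*((20 - 8) + 27) + 17) - 29286) - 14625 = ((-77*(12 + 27) + 17) - 29286) - 14625 = ((-77*39 + 17) - 29286) - 14625 = ((-3003 + 17) - 29286) - 14625 = (-2986 - 29286) - 14625 = -32272 - 14625 = -46897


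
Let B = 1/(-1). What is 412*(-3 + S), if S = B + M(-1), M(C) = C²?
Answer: -1236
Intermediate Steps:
B = -1
S = 0 (S = -1 + (-1)² = -1 + 1 = 0)
412*(-3 + S) = 412*(-3 + 0) = 412*(-3) = -1236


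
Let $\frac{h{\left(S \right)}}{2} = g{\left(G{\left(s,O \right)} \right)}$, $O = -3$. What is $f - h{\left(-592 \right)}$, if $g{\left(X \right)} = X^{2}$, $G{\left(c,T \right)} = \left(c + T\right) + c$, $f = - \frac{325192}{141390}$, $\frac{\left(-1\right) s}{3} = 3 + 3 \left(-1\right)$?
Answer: $- \frac{1435106}{70695} \approx -20.3$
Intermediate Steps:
$s = 0$ ($s = - 3 \left(3 + 3 \left(-1\right)\right) = - 3 \left(3 - 3\right) = \left(-3\right) 0 = 0$)
$f = - \frac{162596}{70695}$ ($f = \left(-325192\right) \frac{1}{141390} = - \frac{162596}{70695} \approx -2.3$)
$G{\left(c,T \right)} = T + 2 c$ ($G{\left(c,T \right)} = \left(T + c\right) + c = T + 2 c$)
$h{\left(S \right)} = 18$ ($h{\left(S \right)} = 2 \left(-3 + 2 \cdot 0\right)^{2} = 2 \left(-3 + 0\right)^{2} = 2 \left(-3\right)^{2} = 2 \cdot 9 = 18$)
$f - h{\left(-592 \right)} = - \frac{162596}{70695} - 18 = - \frac{1435106}{70695}$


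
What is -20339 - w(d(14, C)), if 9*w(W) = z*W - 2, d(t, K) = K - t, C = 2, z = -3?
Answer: -183085/9 ≈ -20343.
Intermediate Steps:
w(W) = -2/9 - W/3 (w(W) = (-3*W - 2)/9 = (-2 - 3*W)/9 = -2/9 - W/3)
-20339 - w(d(14, C)) = -20339 - (-2/9 - (2 - 1*14)/3) = -20339 - (-2/9 - (2 - 14)/3) = -20339 - (-2/9 - 1/3*(-12)) = -20339 - (-2/9 + 4) = -20339 - 1*34/9 = -20339 - 34/9 = -183085/9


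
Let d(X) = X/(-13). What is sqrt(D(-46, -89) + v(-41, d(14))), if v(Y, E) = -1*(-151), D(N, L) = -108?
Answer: sqrt(43) ≈ 6.5574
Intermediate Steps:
d(X) = -X/13 (d(X) = X*(-1/13) = -X/13)
v(Y, E) = 151
sqrt(D(-46, -89) + v(-41, d(14))) = sqrt(-108 + 151) = sqrt(43)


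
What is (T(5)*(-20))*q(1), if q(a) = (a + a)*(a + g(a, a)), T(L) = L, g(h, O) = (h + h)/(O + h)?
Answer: -400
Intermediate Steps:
g(h, O) = 2*h/(O + h) (g(h, O) = (2*h)/(O + h) = 2*h/(O + h))
q(a) = 2*a*(1 + a) (q(a) = (a + a)*(a + 2*a/(a + a)) = (2*a)*(a + 2*a/((2*a))) = (2*a)*(a + 2*a*(1/(2*a))) = (2*a)*(a + 1) = (2*a)*(1 + a) = 2*a*(1 + a))
(T(5)*(-20))*q(1) = (5*(-20))*(2*1*(1 + 1)) = -200*2 = -100*4 = -400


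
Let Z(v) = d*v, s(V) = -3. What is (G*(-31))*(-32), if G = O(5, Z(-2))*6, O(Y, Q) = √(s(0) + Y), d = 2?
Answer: 5952*√2 ≈ 8417.4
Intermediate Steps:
Z(v) = 2*v
O(Y, Q) = √(-3 + Y)
G = 6*√2 (G = √(-3 + 5)*6 = √2*6 = 6*√2 ≈ 8.4853)
(G*(-31))*(-32) = ((6*√2)*(-31))*(-32) = -186*√2*(-32) = 5952*√2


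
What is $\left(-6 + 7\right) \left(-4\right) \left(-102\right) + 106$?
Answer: $514$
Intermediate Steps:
$\left(-6 + 7\right) \left(-4\right) \left(-102\right) + 106 = 1 \left(-4\right) \left(-102\right) + 106 = \left(-4\right) \left(-102\right) + 106 = 408 + 106 = 514$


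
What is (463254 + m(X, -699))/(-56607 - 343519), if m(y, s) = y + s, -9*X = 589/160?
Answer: -666078611/576181440 ≈ -1.1560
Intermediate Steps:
X = -589/1440 (X = -589/(9*160) = -1/9*589/160 = -589/1440 ≈ -0.40903)
m(y, s) = s + y
(463254 + m(X, -699))/(-56607 - 343519) = (463254 + (-699 - 589/1440))/(-56607 - 343519) = (463254 - 1007149/1440)/(-400126) = (666078611/1440)*(-1/400126) = -666078611/576181440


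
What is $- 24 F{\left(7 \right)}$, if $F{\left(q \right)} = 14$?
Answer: $-336$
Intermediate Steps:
$- 24 F{\left(7 \right)} = \left(-24\right) 14 = -336$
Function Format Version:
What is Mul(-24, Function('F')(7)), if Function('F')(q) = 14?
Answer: -336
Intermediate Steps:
Mul(-24, Function('F')(7)) = Mul(-24, 14) = -336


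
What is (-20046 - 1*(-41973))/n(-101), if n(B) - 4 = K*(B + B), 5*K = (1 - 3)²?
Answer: -109635/788 ≈ -139.13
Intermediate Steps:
K = ⅘ (K = (1 - 3)²/5 = (⅕)*(-2)² = (⅕)*4 = ⅘ ≈ 0.80000)
n(B) = 4 + 8*B/5 (n(B) = 4 + 4*(B + B)/5 = 4 + 4*(2*B)/5 = 4 + 8*B/5)
(-20046 - 1*(-41973))/n(-101) = (-20046 - 1*(-41973))/(4 + (8/5)*(-101)) = (-20046 + 41973)/(4 - 808/5) = 21927/(-788/5) = 21927*(-5/788) = -109635/788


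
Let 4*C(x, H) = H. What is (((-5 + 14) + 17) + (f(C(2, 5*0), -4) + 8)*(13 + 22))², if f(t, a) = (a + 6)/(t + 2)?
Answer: 116281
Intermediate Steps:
C(x, H) = H/4
f(t, a) = (6 + a)/(2 + t)
(((-5 + 14) + 17) + (f(C(2, 5*0), -4) + 8)*(13 + 22))² = (((-5 + 14) + 17) + ((6 - 4)/(2 + (5*0)/4) + 8)*(13 + 22))² = ((9 + 17) + (2/(2 + (¼)*0) + 8)*35)² = (26 + (2/(2 + 0) + 8)*35)² = (26 + (2/2 + 8)*35)² = (26 + ((½)*2 + 8)*35)² = (26 + (1 + 8)*35)² = (26 + 9*35)² = (26 + 315)² = 341² = 116281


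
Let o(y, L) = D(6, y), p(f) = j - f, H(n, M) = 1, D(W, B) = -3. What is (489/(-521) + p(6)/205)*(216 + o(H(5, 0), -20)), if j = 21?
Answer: -3937518/21361 ≈ -184.33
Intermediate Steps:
p(f) = 21 - f
o(y, L) = -3
(489/(-521) + p(6)/205)*(216 + o(H(5, 0), -20)) = (489/(-521) + (21 - 1*6)/205)*(216 - 3) = (489*(-1/521) + (21 - 6)*(1/205))*213 = (-489/521 + 15*(1/205))*213 = (-489/521 + 3/41)*213 = -18486/21361*213 = -3937518/21361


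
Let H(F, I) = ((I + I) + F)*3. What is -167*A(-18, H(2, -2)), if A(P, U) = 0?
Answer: 0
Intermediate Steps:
H(F, I) = 3*F + 6*I (H(F, I) = (2*I + F)*3 = (F + 2*I)*3 = 3*F + 6*I)
-167*A(-18, H(2, -2)) = -167*0 = 0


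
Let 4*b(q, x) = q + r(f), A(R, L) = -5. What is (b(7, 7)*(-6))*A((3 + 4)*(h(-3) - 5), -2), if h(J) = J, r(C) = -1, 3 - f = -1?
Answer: 45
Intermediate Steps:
f = 4 (f = 3 - 1*(-1) = 3 + 1 = 4)
b(q, x) = -¼ + q/4 (b(q, x) = (q - 1)/4 = (-1 + q)/4 = -¼ + q/4)
(b(7, 7)*(-6))*A((3 + 4)*(h(-3) - 5), -2) = ((-¼ + (¼)*7)*(-6))*(-5) = ((-¼ + 7/4)*(-6))*(-5) = ((3/2)*(-6))*(-5) = -9*(-5) = 45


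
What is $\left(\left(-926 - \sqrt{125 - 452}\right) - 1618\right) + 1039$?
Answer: $-1505 - i \sqrt{327} \approx -1505.0 - 18.083 i$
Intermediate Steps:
$\left(\left(-926 - \sqrt{125 - 452}\right) - 1618\right) + 1039 = \left(\left(-926 - \sqrt{-327}\right) - 1618\right) + 1039 = \left(\left(-926 - i \sqrt{327}\right) - 1618\right) + 1039 = \left(-2544 - i \sqrt{327}\right) + 1039 = -1505 - i \sqrt{327}$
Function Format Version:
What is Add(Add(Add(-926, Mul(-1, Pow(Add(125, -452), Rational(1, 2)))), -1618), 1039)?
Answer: Add(-1505, Mul(-1, I, Pow(327, Rational(1, 2)))) ≈ Add(-1505.0, Mul(-18.083, I))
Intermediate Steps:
Add(Add(Add(-926, Mul(-1, Pow(Add(125, -452), Rational(1, 2)))), -1618), 1039) = Add(Add(Add(-926, Mul(-1, Pow(-327, Rational(1, 2)))), -1618), 1039) = Add(Add(Add(-926, Mul(-1, Mul(I, Pow(327, Rational(1, 2))))), -1618), 1039) = Add(Add(Add(-926, Mul(-1, I, Pow(327, Rational(1, 2)))), -1618), 1039) = Add(Add(-2544, Mul(-1, I, Pow(327, Rational(1, 2)))), 1039) = Add(-1505, Mul(-1, I, Pow(327, Rational(1, 2))))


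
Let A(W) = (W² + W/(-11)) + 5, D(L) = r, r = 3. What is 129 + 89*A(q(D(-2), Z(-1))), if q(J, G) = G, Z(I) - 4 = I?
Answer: 14858/11 ≈ 1350.7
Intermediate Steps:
D(L) = 3
Z(I) = 4 + I
A(W) = 5 + W² - W/11 (A(W) = (W² - W/11) + 5 = 5 + W² - W/11)
129 + 89*A(q(D(-2), Z(-1))) = 129 + 89*(5 + (4 - 1)² - (4 - 1)/11) = 129 + 89*(5 + 3² - 1/11*3) = 129 + 89*(5 + 9 - 3/11) = 129 + 89*(151/11) = 129 + 13439/11 = 14858/11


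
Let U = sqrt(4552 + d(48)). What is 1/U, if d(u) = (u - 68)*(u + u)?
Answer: sqrt(658)/1316 ≈ 0.019492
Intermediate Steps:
d(u) = 2*u*(-68 + u) (d(u) = (-68 + u)*(2*u) = 2*u*(-68 + u))
U = 2*sqrt(658) (U = sqrt(4552 + 2*48*(-68 + 48)) = sqrt(4552 + 2*48*(-20)) = sqrt(4552 - 1920) = sqrt(2632) = 2*sqrt(658) ≈ 51.303)
1/U = 1/(2*sqrt(658)) = sqrt(658)/1316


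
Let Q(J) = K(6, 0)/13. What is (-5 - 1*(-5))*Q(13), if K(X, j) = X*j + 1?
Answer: 0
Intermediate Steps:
K(X, j) = 1 + X*j
Q(J) = 1/13 (Q(J) = (1 + 6*0)/13 = (1 + 0)*(1/13) = 1*(1/13) = 1/13)
(-5 - 1*(-5))*Q(13) = (-5 - 1*(-5))*(1/13) = (-5 + 5)*(1/13) = 0*(1/13) = 0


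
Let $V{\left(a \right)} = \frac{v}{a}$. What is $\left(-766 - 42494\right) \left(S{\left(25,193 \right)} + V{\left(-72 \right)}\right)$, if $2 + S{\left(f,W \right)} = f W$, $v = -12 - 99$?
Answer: $- \frac{417419345}{2} \approx -2.0871 \cdot 10^{8}$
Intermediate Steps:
$v = -111$ ($v = -12 - 99 = -111$)
$S{\left(f,W \right)} = -2 + W f$ ($S{\left(f,W \right)} = -2 + f W = -2 + W f$)
$V{\left(a \right)} = - \frac{111}{a}$
$\left(-766 - 42494\right) \left(S{\left(25,193 \right)} + V{\left(-72 \right)}\right) = \left(-766 - 42494\right) \left(\left(-2 + 193 \cdot 25\right) - \frac{111}{-72}\right) = - 43260 \left(\left(-2 + 4825\right) - - \frac{37}{24}\right) = - 43260 \left(4823 + \frac{37}{24}\right) = \left(-43260\right) \frac{115789}{24} = - \frac{417419345}{2}$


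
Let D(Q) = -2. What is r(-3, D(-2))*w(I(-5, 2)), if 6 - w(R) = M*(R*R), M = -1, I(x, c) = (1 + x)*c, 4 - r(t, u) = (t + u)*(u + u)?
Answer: -1120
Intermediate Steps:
r(t, u) = 4 - 2*u*(t + u) (r(t, u) = 4 - (t + u)*(u + u) = 4 - (t + u)*2*u = 4 - 2*u*(t + u))
I(x, c) = c*(1 + x)
w(R) = 6 + R² (w(R) = 6 - (-1)*R*R = 6 - (-1)*R² = 6 + R²)
r(-3, D(-2))*w(I(-5, 2)) = (4 - 2*(-2)² - 2*(-3)*(-2))*(6 + (2*(1 - 5))²) = (4 - 2*4 - 12)*(6 + (2*(-4))²) = (4 - 8 - 12)*(6 + (-8)²) = -16*(6 + 64) = -16*70 = -1120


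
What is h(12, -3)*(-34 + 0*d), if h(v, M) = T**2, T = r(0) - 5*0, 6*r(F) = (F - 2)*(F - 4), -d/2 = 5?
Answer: -544/9 ≈ -60.444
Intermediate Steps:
d = -10 (d = -2*5 = -10)
r(F) = (-4 + F)*(-2 + F)/6 (r(F) = ((F - 2)*(F - 4))/6 = ((-2 + F)*(-4 + F))/6 = ((-4 + F)*(-2 + F))/6 = (-4 + F)*(-2 + F)/6)
T = 4/3 (T = (4/3 - 1*0 + (1/6)*0**2) - 5*0 = (4/3 + 0 + (1/6)*0) + 0 = (4/3 + 0 + 0) + 0 = 4/3 + 0 = 4/3 ≈ 1.3333)
h(v, M) = 16/9 (h(v, M) = (4/3)**2 = 16/9)
h(12, -3)*(-34 + 0*d) = 16*(-34 + 0*(-10))/9 = 16*(-34 + 0)/9 = (16/9)*(-34) = -544/9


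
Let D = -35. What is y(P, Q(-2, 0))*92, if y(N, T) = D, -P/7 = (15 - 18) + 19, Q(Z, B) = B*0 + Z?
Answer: -3220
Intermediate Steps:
Q(Z, B) = Z (Q(Z, B) = 0 + Z = Z)
P = -112 (P = -7*((15 - 18) + 19) = -7*(-3 + 19) = -7*16 = -112)
y(N, T) = -35
y(P, Q(-2, 0))*92 = -35*92 = -3220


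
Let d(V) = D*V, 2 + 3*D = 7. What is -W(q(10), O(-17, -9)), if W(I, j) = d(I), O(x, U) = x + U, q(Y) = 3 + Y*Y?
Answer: -515/3 ≈ -171.67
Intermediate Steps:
D = 5/3 (D = -2/3 + (1/3)*7 = -2/3 + 7/3 = 5/3 ≈ 1.6667)
q(Y) = 3 + Y**2
d(V) = 5*V/3
O(x, U) = U + x
W(I, j) = 5*I/3
-W(q(10), O(-17, -9)) = -5*(3 + 10**2)/3 = -5*(3 + 100)/3 = -5*103/3 = -1*515/3 = -515/3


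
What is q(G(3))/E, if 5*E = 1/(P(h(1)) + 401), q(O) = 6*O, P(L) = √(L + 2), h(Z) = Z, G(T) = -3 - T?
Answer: -72180 - 180*√3 ≈ -72492.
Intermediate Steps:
P(L) = √(2 + L)
E = 1/(5*(401 + √3)) (E = 1/(5*(√(2 + 1) + 401)) = 1/(5*(√3 + 401)) = 1/(5*(401 + √3)) ≈ 0.00049661)
q(G(3))/E = (6*(-3 - 1*3))/(401/803990 - √3/803990) = (6*(-3 - 3))/(401/803990 - √3/803990) = (6*(-6))/(401/803990 - √3/803990) = -36/(401/803990 - √3/803990)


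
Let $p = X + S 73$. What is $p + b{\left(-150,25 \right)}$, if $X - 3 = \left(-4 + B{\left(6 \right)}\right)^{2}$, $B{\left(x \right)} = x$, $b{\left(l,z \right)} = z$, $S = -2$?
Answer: $-114$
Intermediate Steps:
$X = 7$ ($X = 3 + \left(-4 + 6\right)^{2} = 3 + 2^{2} = 3 + 4 = 7$)
$p = -139$ ($p = 7 - 146 = -139$)
$p + b{\left(-150,25 \right)} = -139 + 25 = -114$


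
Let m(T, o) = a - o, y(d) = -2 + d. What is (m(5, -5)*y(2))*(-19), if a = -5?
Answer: 0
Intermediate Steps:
m(T, o) = -5 - o
(m(5, -5)*y(2))*(-19) = ((-5 - 1*(-5))*(-2 + 2))*(-19) = ((-5 + 5)*0)*(-19) = (0*0)*(-19) = 0*(-19) = 0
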